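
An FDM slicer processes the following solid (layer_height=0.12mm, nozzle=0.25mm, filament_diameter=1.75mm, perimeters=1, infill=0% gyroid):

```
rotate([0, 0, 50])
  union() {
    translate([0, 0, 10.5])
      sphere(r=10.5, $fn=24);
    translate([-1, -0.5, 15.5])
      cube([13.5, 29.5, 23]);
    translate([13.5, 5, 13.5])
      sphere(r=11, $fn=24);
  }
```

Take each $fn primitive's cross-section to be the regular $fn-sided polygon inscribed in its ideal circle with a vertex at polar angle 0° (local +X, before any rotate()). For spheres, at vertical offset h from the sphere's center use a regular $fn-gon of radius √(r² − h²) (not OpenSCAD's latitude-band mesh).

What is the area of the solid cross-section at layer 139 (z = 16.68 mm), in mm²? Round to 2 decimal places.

765.36 mm²

At z = 16.68 mm: the r=10.5 sphere contributes a regular 24-gon of circumradius √(10.5²−6.18²) = 8.489 (area = (24/2)·8.489²·sin(360°/24) = 223.80 mm²); the cube at (-1, -0.5) (footprint 13.5×29.5) is included at this height (area 398.25 mm²); the r=11 sphere at (13.5, 5) contributes a regular 24-gon of circumradius √(11²−3.18²) = 10.530 (area = (24/2)·10.530²·sin(360°/24) = 344.40 mm²); Taking the union: the regions partially overlap — summed areas 966.45 mm² minus the doubly-counted overlap 201.08 mm² gives 765.36 mm² — area = 765.36 mm²; (whole slice rotated 50° about Z — lengths, areas and connectivity unchanged). Overall, the cross-section is a single solid region. Net area = 765.36 mm².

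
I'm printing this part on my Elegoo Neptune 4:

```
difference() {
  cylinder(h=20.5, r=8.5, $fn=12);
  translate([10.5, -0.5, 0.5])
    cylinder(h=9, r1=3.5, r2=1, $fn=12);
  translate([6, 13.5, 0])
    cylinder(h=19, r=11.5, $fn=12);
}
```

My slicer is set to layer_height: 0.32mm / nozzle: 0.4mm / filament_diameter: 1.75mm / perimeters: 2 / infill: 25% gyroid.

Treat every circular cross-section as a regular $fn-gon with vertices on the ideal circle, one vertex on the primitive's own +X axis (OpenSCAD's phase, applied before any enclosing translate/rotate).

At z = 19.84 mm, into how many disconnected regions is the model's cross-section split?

At z = 19.84 mm: the r=8.5 cylinder gives a regular 12-gon of circumradius 8.5 (constant along its height); the cone at (10.5, -0.5) is not intersected at this z (z outside [0.5, 9.5]); the cylinder at (6, 13.5) is absent (z outside [0, 19]); After the difference (first − rest): none of the subtracted shapes is present at this height, so the r=8.5 cylinder is unchanged — 1 connected region. The result has 1 disconnected region.

1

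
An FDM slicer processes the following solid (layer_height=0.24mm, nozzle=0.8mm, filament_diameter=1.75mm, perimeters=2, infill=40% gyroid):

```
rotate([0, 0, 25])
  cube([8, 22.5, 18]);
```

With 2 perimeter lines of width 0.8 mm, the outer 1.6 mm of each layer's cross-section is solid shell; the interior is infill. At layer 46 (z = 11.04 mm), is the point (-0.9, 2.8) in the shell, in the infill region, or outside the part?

shell

At z = 11.04 mm: the cube (footprint 8×22.5) is included at this height; (rotated 25° about Z; rotation is an isometry so areas/perimeters/island counts are preserved). Overall, the cross-section is a single solid region. Undo the 25° rotation: the query point maps to (0.368, 2.918) in the un-rotated model frame. The nearest boundary edge runs (0.00, 22.50)→(0.00, 0.00); distance from the point to it = 0.37 mm. The point is inside the cross-section, 0.37 mm from the nearest boundary — within the 1.6 mm shell band (2 × 0.8).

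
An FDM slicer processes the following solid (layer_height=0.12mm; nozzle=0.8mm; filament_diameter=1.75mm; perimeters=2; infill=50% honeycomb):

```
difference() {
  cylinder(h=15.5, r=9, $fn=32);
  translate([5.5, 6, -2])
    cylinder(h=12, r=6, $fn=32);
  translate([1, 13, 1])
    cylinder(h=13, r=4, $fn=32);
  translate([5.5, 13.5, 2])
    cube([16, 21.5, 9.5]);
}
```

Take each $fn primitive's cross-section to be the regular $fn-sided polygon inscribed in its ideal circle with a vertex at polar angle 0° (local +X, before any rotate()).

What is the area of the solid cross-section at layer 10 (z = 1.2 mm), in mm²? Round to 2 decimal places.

At z = 1.2 mm: the r=9 cylinder gives a regular 32-gon of circumradius 9 (constant along its height) (area = (32/2)·9.000²·sin(360°/32) = 252.84 mm²); the r=6 cylinder at (5.5, 6) gives a regular 32-gon of circumradius 6 (constant along its height) (area = (32/2)·6.000²·sin(360°/32) = 112.37 mm²); the r=4 cylinder at (1, 13) gives a regular 32-gon of circumradius 4 (constant along its height) (area = (32/2)·4.000²·sin(360°/32) = 49.94 mm²); the cube at (5.5, 13.5) is absent (z outside [2, 11.5]); Taking the first minus the rest: starting from the r=9 cylinder (252.84 mm²), the r=6 cylinder at (5.5, 6) partially overlaps it — only the 57.69 mm² overlap (of its 112.37 mm²) is removed, clipping the outline; the r=4 cylinder at (1, 13) misses the remaining region (no effect) — area = 195.14 mm². Overall, the cross-section is a single solid region. Net area = 195.14 mm².

195.14 mm²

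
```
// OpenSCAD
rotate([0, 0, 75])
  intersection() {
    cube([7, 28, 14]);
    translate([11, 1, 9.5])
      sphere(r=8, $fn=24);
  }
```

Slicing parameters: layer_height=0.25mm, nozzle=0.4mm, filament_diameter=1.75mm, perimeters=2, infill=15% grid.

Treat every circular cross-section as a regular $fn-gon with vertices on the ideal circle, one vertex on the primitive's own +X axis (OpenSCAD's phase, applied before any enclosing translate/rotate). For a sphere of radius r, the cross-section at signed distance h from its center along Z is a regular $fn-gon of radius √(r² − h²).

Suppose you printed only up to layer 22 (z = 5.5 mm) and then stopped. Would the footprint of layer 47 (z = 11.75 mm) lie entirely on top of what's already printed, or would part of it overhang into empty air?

part overhangs

Compare the two slices. At z = 5.5: the cube (footprint 7×28) is included at this height (area 196.00 mm²); the r=8 sphere at (11, 1) slices to a regular 24-gon of circumradius 6.928 (√(r²−h²) with h=4 from center) (area = (24/2)·6.928²·sin(360°/24) = 149.08 mm²); Keeping only the common overlap: the r=8 sphere at (11, 1) partially overlaps the 7×28 cube; clipping to the common part keeps 14.21 mm² — area = 14.21 mm²; (rotated 75° about Z; rotation is an isometry so areas/perimeters/island counts are preserved). At z = 11.75: the cube (footprint 7×28) is included at this height (area 196.00 mm²); the r=8 sphere at (11, 1) contributes a regular 24-gon of circumradius √(8²−2.25²) = 7.677 (area = (24/2)·7.677²·sin(360°/24) = 183.05 mm²); Taking the intersection: the r=8 sphere at (11, 1) partially overlaps the 7×28 cube; clipping to the common part keeps 20.30 mm² — area = 20.30 mm²; (rotated 75° about Z; rotation is an isometry so areas/perimeters/island counts are preserved). Checking containment: at z = 11.75 the cross-section extends beyond the z = 5.5 cross-section by about 6.08 mm².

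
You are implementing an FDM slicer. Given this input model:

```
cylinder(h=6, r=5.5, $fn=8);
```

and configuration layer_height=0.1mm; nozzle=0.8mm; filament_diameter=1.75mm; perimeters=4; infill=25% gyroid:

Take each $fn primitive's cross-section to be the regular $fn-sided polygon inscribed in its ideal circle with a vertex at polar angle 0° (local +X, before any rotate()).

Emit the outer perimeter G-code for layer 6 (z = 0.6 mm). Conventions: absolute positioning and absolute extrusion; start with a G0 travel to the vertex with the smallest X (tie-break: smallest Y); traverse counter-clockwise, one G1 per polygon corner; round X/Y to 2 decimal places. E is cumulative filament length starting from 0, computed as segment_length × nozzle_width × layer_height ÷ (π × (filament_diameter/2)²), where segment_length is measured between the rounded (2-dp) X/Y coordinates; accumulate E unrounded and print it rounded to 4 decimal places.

G0 X-5.50 Y0.00 Z0.60
G1 X-3.89 Y-3.89 E0.1400
G1 X0.00 Y-5.50 E0.2801
G1 X3.89 Y-3.89 E0.4201
G1 X5.50 Y0.00 E0.5601
G1 X3.89 Y3.89 E0.7001
G1 X0.00 Y5.50 E0.8402
G1 X-3.89 Y3.89 E0.9802
G1 X-5.50 Y0.00 E1.1202

At z = 0.6 mm: the r=5.5 cylinder contributes a regular 8-gon of circumradius 5.5. The outline is a single polygon with 8 vertices. Extrusion per mm of travel: 0.8 × 0.1 / (π × 0.875²) = 0.033260. Accumulating E over each segment gives final E = 1.1202.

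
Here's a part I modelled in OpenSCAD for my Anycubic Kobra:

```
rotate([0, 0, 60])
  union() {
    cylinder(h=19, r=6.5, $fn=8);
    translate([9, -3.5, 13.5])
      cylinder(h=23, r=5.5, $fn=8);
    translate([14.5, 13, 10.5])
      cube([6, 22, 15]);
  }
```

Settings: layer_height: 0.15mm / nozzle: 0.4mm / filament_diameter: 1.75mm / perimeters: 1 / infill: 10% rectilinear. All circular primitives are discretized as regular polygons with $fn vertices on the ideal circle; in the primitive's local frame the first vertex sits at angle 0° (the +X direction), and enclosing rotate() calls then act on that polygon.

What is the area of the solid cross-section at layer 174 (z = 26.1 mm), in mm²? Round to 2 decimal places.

At z = 26.1 mm: the cylinder does not reach this height (z outside [0, 19]); the cylinder at (9, -3.5): section is a regular 8-gon, circumradius r=5.5 (area = (8/2)·5.500²·sin(360°/8) = 85.56 mm²); the cube at (14.5, 13) is not intersected at this z (z outside [10.5, 25.5]); Combining (union): only the r=5.5 cylinder at (9, -3.5) is present, so the union is just that shape — area = 85.56 mm²; (rotated 60° about Z; rotation is an isometry so areas/perimeters/island counts are preserved). Overall, the cross-section is a single solid region. Net area = 85.56 mm².

85.56 mm²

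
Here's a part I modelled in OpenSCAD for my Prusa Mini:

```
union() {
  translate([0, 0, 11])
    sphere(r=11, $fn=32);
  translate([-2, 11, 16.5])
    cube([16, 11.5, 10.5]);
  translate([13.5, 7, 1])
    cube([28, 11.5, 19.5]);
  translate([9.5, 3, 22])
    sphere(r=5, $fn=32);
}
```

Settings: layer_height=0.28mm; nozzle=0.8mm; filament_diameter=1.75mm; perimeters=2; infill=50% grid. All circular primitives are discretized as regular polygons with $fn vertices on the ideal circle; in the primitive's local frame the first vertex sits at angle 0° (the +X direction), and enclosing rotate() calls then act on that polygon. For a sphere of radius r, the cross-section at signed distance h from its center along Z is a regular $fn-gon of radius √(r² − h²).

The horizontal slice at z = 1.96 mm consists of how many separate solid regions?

At z = 1.96 mm: the r=11 sphere contributes a regular 32-gon of circumradius √(11²−9.04²) = 6.267; the cube at (-2, 11) is not intersected at this z (z outside [16.5, 27]); the 28×11.5 cube at (13.5, 7) contributes its full rectangle; the sphere at (9.5, 3) is absent (|z−center|=20.040 > r=5); Merging all regions: the 2 present regions are separate (no shared area or edge), so areas and boundary lengths simply add and each stays a separate island — 2 connected regions. The result has 2 disconnected regions.

2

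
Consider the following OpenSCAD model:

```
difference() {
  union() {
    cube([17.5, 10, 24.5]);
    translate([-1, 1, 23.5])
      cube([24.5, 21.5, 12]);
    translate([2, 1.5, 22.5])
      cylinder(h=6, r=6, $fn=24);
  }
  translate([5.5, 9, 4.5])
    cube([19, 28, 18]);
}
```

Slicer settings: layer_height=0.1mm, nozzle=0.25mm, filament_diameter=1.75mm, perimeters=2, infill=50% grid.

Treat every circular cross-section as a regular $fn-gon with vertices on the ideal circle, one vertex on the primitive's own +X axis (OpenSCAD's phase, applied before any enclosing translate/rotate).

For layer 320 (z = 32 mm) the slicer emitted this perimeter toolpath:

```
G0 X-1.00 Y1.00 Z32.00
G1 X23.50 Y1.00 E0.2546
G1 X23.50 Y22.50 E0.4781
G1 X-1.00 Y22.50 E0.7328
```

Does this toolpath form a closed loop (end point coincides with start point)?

Start point (G0): (-1.00, 1.00). End point (last G1): the path does not return to the start — open.

no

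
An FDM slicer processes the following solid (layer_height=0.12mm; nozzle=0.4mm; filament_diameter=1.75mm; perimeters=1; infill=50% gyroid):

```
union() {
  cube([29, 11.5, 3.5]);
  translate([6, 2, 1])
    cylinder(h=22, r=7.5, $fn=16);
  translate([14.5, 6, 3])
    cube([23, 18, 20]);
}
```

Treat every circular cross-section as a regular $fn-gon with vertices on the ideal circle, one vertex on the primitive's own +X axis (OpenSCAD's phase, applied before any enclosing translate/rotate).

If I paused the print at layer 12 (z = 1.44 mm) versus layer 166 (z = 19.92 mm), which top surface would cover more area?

Layer 12 (z = 1.44): the 29×11.5 cube contributes its full rectangle (area 333.50 mm²); the cylinder at (6, 2): section is a regular 16-gon, circumradius r=7.5 (area = (16/2)·7.500²·sin(360°/16) = 172.21 mm²); the cube at (14.5, 6) is not intersected at this z (z outside [3, 23]); Taking the union: the regions partially overlap — summed areas 505.71 mm² minus the doubly-counted overlap 108.57 mm² gives 397.13 mm² — area = 397.13 mm². So its area = 397.13 mm². Layer 166 (z = 19.92): the cube does not reach this height (z outside [0, 3.5]); the cylinder at (6, 2): section is a regular 16-gon, circumradius r=7.5 (area = (16/2)·7.500²·sin(360°/16) = 172.21 mm²); the 23×18 cube at (14.5, 6) contributes its full rectangle (area 414.00 mm²); Combining (union): the 2 present regions are separate (no shared area or edge), so areas and boundary lengths simply add and each stays a separate island — area = 586.21 mm². So its area = 586.21 mm². Layer 166 is larger (586.21 vs 397.13 mm²).

layer 166 (z = 19.92 mm)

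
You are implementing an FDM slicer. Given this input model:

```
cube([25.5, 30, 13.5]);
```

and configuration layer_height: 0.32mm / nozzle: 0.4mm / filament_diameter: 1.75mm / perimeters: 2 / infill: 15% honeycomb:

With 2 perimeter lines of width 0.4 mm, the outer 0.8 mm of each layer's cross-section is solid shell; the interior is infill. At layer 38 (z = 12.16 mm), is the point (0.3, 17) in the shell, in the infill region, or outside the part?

shell

At z = 12.16 mm: the cube is present — its section is the full 25.5×30 rectangle. Overall, the cross-section is a single solid region. The nearest boundary edge runs (0.00, 30.00)→(0.00, 0.00); distance from the point to it = 0.30 mm. The point is inside the cross-section, 0.30 mm from the nearest boundary — within the 0.8 mm shell band (2 × 0.4).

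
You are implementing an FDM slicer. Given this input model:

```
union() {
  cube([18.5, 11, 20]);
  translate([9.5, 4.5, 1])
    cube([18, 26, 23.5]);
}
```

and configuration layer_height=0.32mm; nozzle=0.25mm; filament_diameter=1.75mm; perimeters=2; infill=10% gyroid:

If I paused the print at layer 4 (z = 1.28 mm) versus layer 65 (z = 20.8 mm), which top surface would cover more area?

Layer 4 (z = 1.28): the 18.5×11 cube contributes its full rectangle (area 203.50 mm²); the cube at (9.5, 4.5) (footprint 18×26) is included at this height (area 468.00 mm²); Taking the union: the regions partially overlap — summed areas 671.50 mm² minus the doubly-counted overlap 58.50 mm² gives 613.00 mm² — area = 613.00 mm². So its area = 613.00 mm². Layer 65 (z = 20.8): the cube is not intersected at this z (z outside [0, 20]); the cube at (9.5, 4.5) is present — its section is the full 18×26 rectangle (area 468.00 mm²); Taking the union: only the 18×26 cube at (9.5, 4.5) is present, so the union is just that shape — area = 468.00 mm². So its area = 468.00 mm². Layer 4 is larger (613.00 vs 468.00 mm²).

layer 4 (z = 1.28 mm)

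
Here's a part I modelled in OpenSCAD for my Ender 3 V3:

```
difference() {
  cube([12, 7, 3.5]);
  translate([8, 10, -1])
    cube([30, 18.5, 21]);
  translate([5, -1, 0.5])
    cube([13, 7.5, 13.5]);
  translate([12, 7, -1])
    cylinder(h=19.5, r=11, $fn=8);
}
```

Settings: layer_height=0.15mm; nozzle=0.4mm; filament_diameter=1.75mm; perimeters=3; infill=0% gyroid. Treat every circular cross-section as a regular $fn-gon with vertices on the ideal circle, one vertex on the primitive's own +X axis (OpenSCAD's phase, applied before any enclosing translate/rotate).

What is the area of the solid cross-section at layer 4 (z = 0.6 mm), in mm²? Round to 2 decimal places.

17.15 mm²

At z = 0.6 mm: the cube is present — its section is the full 12×7 rectangle (area 84.00 mm²); the 30×18.5 cube at (8, 10) contributes its full rectangle (area 555.00 mm²); the cube at (5, -1) is present — its section is the full 13×7.5 rectangle (area 97.50 mm²); the r=11 cylinder at (12, 7) contributes a regular 8-gon of circumradius 11 (area = (8/2)·11.000²·sin(360°/8) = 342.24 mm²); After the difference (first − rest): starting from the 12×7 cube (84.00 mm²), the 30×18.5 cube at (8, 10) misses the remaining region (no effect); the 13×7.5 cube at (5, -1) partially overlaps it — only the 45.50 mm² overlap (of its 97.50 mm²) is removed, clipping the outline; the r=11 cylinder at (12, 7) partially overlaps it — only the 21.35 mm² overlap (of its 342.24 mm²) is removed, clipping the outline — area = 17.15 mm². Overall, the cross-section is a single solid region. Net area = 17.15 mm².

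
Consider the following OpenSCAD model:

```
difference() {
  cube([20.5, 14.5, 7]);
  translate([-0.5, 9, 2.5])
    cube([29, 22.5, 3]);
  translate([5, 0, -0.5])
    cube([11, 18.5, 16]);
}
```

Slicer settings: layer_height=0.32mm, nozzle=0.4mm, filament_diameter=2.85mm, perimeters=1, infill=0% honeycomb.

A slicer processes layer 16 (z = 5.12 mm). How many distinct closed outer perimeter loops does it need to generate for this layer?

2

At z = 5.12 mm: the cube is present — its section is the full 20.5×14.5 rectangle; the cube at (-0.5, 9) is present — its section is the full 29×22.5 rectangle; the cube at (5, 0) is present — its section is the full 11×18.5 rectangle; After the difference (first − rest): starting from the 20.5×14.5 cube, the 29×22.5 cube at (-0.5, 9) partially overlaps it — only the 112.75 mm² overlap (of its 652.50 mm²) is removed, clipping the outline; the 11×18.5 cube at (5, 0) partially overlaps it — only the 99.00 mm² overlap (of its 203.50 mm²) is removed, clipping the outline — 2 connected regions. The result has 2 disconnected regions.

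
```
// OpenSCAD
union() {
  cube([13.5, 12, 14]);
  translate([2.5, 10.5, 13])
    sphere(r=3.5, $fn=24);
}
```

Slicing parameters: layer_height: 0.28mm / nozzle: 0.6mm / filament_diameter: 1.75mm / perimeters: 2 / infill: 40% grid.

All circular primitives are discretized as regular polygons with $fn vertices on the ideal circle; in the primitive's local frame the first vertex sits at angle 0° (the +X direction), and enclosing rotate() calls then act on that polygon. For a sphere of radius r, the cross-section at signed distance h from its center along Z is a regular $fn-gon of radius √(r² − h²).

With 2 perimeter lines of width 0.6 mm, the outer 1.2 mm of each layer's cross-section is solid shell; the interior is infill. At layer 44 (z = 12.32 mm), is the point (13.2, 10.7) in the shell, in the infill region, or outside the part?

At z = 12.32 mm: the cube is present — its section is the full 13.5×12 rectangle; the sphere at (2.5, 10.5): section is a regular 24-gon, circumradius = √(r²−h²) = √(3.5²−0.68²) = 3.433; Merging all regions: the regions partially overlap (shared area 25.55 mm²), so overlapping operands fuse into one piece — 1 connected region. Overall, the cross-section is a single solid region. The nearest boundary edge runs (13.50, 12.00)→(13.50, 0.00); distance from the point to it = 0.30 mm. The point is inside the cross-section, 0.30 mm from the nearest boundary — within the 1.2 mm shell band (2 × 0.6).

shell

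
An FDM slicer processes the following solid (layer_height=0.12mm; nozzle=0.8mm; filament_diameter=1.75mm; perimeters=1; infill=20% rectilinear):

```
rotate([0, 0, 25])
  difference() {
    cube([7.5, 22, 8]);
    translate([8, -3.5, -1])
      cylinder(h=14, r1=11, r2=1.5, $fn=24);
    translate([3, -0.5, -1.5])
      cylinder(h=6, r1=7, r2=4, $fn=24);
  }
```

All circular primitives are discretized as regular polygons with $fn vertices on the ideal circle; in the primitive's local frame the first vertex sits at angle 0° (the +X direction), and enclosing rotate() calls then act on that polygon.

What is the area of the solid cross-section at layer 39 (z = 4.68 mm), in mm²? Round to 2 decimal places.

At z = 4.68 mm: the 7.5×22 cube contributes its full rectangle (area 165.00 mm²); the cone at (8, -3.5) (r1=11→r2=1.5) has section circumradius 7.146 here — a regular 24-gon (area = (24/2)·7.146²·sin(360°/24) = 158.59 mm²); the cone at (3, -0.5) is not intersected at this z (z outside [-1.5, 4.5]); Subtracting the remaining from the first: starting from the 7.5×22 cube (165.00 mm²), the cone at (8, -3.5) partially overlaps it — only the 14.02 mm² overlap (of its 158.59 mm²) is removed, clipping the outline — area = 150.98 mm²; (rotated 25° about Z; rotation is an isometry so areas/perimeters/island counts are preserved). Overall, the cross-section is a single solid region. Net area = 150.98 mm².

150.98 mm²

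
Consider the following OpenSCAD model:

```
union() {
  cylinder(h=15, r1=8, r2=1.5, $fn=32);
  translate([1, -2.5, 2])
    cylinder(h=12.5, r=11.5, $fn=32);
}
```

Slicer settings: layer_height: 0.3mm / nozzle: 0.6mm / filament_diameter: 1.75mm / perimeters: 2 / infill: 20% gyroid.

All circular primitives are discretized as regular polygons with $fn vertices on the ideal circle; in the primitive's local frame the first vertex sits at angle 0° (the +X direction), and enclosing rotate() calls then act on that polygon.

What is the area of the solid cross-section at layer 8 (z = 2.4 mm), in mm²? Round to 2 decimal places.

412.81 mm²

At z = 2.4 mm: the cone (r1=8→r2=1.5) has section circumradius 6.960 here — a regular 32-gon (area = (32/2)·6.960²·sin(360°/32) = 151.21 mm²); the r=11.5 cylinder at (1, -2.5) contributes a regular 32-gon of circumradius 11.5 (area = (32/2)·11.500²·sin(360°/32) = 412.81 mm²); Merging all regions: the cone lies entirely inside the r=11.5 cylinder at (1, -2.5), so the union is just the r=11.5 cylinder at (1, -2.5) — area = 412.81 mm². Overall, the cross-section is a single solid region. Net area = 412.81 mm².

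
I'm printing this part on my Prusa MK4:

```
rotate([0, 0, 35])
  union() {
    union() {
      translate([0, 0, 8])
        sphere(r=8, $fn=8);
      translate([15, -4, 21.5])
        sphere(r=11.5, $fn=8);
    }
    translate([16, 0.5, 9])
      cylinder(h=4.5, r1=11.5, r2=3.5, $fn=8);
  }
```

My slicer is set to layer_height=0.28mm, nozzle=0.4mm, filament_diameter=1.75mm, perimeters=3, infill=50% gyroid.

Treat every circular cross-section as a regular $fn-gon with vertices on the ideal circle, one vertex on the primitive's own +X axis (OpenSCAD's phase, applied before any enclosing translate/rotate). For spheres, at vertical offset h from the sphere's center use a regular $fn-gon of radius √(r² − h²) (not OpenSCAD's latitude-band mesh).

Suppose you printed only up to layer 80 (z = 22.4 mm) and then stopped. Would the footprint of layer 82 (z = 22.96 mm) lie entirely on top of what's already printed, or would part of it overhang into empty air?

Compare the two slices. At z = 22.4: the sphere is not intersected at this z (|z−center|=14.400 > r=8); the r=11.5 sphere at (15, -4) slices to a regular 8-gon of circumradius 11.465 (√(r²−h²) with h=0.9 from center) (area = (8/2)·11.465²·sin(360°/8) = 371.77 mm²); Taking the union: only the r=11.5 sphere at (15, -4) is present, so the union is just that shape — area = 371.77 mm²; the cone at (16, 0.5) does not reach this height (z outside [9, 13.5]); Combining (union): only that combined region is present, so the union is just that shape — area = 371.77 mm²; (rotated 35° about Z; rotation is an isometry so areas/perimeters/island counts are preserved). At z = 22.96: the sphere is not intersected at this z (|z−center|=14.960 > r=8); the r=11.5 sphere at (15, -4) contributes a regular 8-gon of circumradius √(11.5²−1.46²) = 11.407 (area = (8/2)·11.407²·sin(360°/8) = 368.03 mm²); Taking the union: only the r=11.5 sphere at (15, -4) is present, so the union is just that shape — area = 368.03 mm²; the cone at (16, 0.5) is absent (z outside [9, 13.5]); Taking the union: only that combined region is present, so the union is just that shape — area = 368.03 mm²; (whole slice rotated 35° about Z — lengths, areas and connectivity unchanged). Checking containment: the cross-section at z = 22.96 is a subset of the cross-section at z = 22.4.

entirely on top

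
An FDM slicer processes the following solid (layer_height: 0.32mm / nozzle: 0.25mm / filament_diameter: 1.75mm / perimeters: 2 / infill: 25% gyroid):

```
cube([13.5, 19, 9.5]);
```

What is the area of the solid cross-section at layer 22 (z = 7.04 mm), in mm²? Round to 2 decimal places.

At z = 7.04 mm: the 13.5×19 cube contributes its full rectangle (area 256.50 mm²). Overall, the cross-section is a single solid region. Net area = 256.50 mm².

256.50 mm²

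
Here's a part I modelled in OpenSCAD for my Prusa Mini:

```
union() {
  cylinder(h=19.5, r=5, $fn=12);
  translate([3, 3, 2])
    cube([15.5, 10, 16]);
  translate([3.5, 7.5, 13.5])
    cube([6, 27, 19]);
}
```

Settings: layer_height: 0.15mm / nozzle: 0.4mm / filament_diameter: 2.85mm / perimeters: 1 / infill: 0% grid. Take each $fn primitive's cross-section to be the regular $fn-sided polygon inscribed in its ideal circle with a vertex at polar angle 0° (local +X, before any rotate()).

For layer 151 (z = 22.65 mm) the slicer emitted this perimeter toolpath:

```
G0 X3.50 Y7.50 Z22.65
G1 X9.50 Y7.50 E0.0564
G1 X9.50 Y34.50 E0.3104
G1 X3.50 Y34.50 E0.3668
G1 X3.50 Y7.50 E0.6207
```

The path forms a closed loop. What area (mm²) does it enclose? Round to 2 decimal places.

Apply the shoelace formula to the sequence of (X, Y) vertices; enclosed area = 162.00 mm².

162.00 mm²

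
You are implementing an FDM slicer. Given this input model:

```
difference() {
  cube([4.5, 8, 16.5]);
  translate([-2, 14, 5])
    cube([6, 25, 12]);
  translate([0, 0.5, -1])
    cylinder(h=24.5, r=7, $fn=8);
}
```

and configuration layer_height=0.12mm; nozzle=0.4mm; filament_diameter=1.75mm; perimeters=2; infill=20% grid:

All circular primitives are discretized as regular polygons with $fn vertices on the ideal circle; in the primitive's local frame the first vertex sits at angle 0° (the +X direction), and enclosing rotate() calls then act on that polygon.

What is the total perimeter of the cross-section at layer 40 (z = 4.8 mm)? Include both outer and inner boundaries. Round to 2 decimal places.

At z = 4.8 mm: the cube is present — its section is the full 4.5×8 rectangle (perimeter 25.00 mm); the cube at (-2, 14) does not reach this height (z outside [5, 17]); the cylinder at (0, 0.5): section is a regular 8-gon, circumradius r=7 (perimeter = 2·8·7.000·sin(180°/8) = 42.86 mm); After the difference (first − rest): starting from the 4.5×8 cube, the r=7 cylinder at (0, 0.5) partially overlaps it — only the 29.56 mm² overlap (of its 138.59 mm²) is removed, clipping the outline — boundary = 12.23 mm. Overall, the cross-section is a single solid region. Total boundary length (outer) = 12.23 mm.

12.23 mm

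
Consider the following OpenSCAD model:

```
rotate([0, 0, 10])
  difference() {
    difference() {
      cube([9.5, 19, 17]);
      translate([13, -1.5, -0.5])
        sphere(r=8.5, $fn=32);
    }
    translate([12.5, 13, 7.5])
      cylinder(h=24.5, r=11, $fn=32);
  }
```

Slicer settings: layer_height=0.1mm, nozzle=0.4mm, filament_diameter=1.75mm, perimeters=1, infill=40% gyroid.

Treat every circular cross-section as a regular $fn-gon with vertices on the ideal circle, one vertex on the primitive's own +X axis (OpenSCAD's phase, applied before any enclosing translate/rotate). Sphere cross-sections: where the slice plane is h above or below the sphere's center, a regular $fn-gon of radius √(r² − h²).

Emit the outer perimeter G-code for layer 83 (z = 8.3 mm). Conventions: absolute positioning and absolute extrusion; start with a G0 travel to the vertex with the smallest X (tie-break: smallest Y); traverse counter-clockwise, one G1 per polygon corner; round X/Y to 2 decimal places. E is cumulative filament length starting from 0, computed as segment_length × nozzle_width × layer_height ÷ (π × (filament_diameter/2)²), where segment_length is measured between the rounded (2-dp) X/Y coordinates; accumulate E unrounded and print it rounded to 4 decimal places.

G0 X-3.30 Y18.71 Z8.30
G1 X0.00 Y0.00 E0.3160
G1 X9.36 Y1.65 E0.4740
G1 X8.93 Y4.08 E0.5150
G1 X7.67 Y4.23 E0.5361
G1 X5.62 Y4.90 E0.5720
G1 X3.74 Y5.96 E0.6079
G1 X2.11 Y7.37 E0.6437
G1 X0.78 Y9.06 E0.6795
G1 X-0.20 Y10.99 E0.7155
G1 X-0.78 Y13.06 E0.7513
G1 X-0.94 Y15.21 E0.7871
G1 X-0.69 Y17.35 E0.8229
G1 X-0.06 Y19.28 E0.8567
G1 X-3.30 Y18.71 E0.9114

At z = 8.3 mm: the 9.5×19 cube contributes its full rectangle; the sphere at (13, -1.5) does not reach this height (|z−center|=8.800 > r=8.5); Taking the first minus the rest: none of the subtracted shapes is present at this height, so the 9.5×19 cube is unchanged — 1 connected region; the cylinder at (12.5, 13): section is a regular 32-gon, circumradius r=11; Subtracting the remaining from the first: starting from that combined region, the r=11 cylinder at (12.5, 13) partially overlaps it — only the 106.28 mm² overlap (of its 377.69 mm²) is removed, clipping the outline — 1 connected region; (whole slice rotated 10° about Z — lengths, areas and connectivity unchanged). The outline is a single polygon with 14 vertices. Extrusion per mm of travel: 0.4 × 0.1 / (π × 0.875²) = 0.016630. Accumulating E over each segment gives final E = 0.9114.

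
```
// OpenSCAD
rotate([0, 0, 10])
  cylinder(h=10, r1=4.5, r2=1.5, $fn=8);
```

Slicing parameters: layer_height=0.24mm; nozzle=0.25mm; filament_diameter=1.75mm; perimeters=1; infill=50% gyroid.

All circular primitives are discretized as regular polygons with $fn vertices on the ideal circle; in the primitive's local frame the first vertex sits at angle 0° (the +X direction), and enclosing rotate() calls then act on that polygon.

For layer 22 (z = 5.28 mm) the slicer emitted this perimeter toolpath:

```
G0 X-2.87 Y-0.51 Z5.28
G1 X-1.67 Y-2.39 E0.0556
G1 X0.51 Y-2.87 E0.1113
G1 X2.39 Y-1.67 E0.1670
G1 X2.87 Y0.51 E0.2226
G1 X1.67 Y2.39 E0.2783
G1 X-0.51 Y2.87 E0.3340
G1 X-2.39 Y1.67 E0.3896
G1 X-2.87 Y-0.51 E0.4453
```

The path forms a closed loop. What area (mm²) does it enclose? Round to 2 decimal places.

Apply the shoelace formula to the sequence of (X, Y) vertices; enclosed area = 24.04 mm².

24.04 mm²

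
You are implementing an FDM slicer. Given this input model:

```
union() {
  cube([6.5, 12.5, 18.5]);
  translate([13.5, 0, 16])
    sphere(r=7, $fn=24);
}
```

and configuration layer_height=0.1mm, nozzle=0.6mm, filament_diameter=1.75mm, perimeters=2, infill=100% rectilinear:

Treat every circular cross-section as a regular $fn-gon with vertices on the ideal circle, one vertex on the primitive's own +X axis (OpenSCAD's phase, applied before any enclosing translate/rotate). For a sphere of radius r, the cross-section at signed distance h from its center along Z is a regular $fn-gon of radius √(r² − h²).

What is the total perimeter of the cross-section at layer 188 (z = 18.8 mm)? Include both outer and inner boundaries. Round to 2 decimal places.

At z = 18.8 mm: the cube is absent (z outside [0, 18.5]); the sphere at (13.5, 0): section is a regular 24-gon, circumradius = √(r²−h²) = √(7²−2.8²) = 6.416 (perimeter = 2·24·6.416·sin(180°/24) = 40.20 mm); Merging all regions: only the r=7 sphere at (13.5, 0) is present, so the union is just that shape — boundary = 40.20 mm. Overall, the cross-section is a single solid region. Total boundary length (outer) = 40.20 mm.

40.20 mm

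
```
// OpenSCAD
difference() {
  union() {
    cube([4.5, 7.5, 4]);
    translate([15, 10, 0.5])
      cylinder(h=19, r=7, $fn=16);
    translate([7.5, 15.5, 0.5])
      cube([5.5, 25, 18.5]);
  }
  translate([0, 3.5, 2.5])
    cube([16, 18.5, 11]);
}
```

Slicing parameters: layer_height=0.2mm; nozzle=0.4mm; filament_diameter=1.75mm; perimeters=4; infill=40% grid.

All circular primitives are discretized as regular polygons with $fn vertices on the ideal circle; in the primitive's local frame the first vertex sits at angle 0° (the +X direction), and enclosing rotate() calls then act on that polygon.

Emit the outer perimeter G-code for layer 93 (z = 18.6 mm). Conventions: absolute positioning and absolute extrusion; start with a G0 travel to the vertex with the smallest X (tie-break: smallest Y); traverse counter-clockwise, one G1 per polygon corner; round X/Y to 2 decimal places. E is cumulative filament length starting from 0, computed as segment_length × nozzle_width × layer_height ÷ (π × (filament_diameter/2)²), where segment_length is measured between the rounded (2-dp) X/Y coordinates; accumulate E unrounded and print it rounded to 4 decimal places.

At z = 18.6 mm: the cube does not reach this height (z outside [0, 4]); the r=7 cylinder at (15, 10) contributes a regular 16-gon of circumradius 7; the cube at (7.5, 15.5) is present — its section is the full 5.5×25 rectangle; Taking the union: the regions partially overlap (shared area 1.40 mm²), so overlapping operands fuse into one piece — 1 connected region; the cube at (0, 3.5) is not intersected at this z (z outside [2.5, 13.5]); After the difference (first − rest): none of the subtracted shapes is present at this height, so the result so far is unchanged — 1 connected region. The outline is a single polygon with 20 vertices. Extrusion per mm of travel: 0.4 × 0.2 / (π × 0.875²) = 0.033260. Accumulating E over each segment gives final E = 3.2942.

G0 X7.50 Y15.50 Z18.60
G1 X10.87 Y15.50 E0.1121
G1 X10.05 Y14.95 E0.1449
G1 X8.53 Y12.68 E0.2358
G1 X8.00 Y10.00 E0.3267
G1 X8.53 Y7.32 E0.4175
G1 X10.05 Y5.05 E0.5084
G1 X12.32 Y3.53 E0.5992
G1 X15.00 Y3.00 E0.6901
G1 X17.68 Y3.53 E0.7810
G1 X19.95 Y5.05 E0.8718
G1 X21.47 Y7.32 E0.9627
G1 X22.00 Y10.00 E1.0536
G1 X21.47 Y12.68 E1.1444
G1 X19.95 Y14.95 E1.2353
G1 X17.68 Y16.47 E1.3262
G1 X15.00 Y17.00 E1.4170
G1 X13.00 Y16.60 E1.4849
G1 X13.00 Y40.50 E2.2798
G1 X7.50 Y40.50 E2.4627
G1 X7.50 Y15.50 E3.2942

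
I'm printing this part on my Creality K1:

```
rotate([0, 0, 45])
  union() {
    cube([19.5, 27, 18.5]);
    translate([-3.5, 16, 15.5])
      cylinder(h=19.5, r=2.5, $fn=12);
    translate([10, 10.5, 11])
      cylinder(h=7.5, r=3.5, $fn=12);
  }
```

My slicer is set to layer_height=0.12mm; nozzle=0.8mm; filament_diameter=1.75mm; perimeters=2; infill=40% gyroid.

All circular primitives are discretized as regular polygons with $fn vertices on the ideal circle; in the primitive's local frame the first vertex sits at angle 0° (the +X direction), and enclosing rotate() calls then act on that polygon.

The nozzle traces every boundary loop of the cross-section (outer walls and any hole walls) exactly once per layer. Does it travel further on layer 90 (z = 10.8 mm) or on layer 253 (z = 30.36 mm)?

layer 90 (z = 10.8 mm)

Layer 90 (z = 10.8): the cube (footprint 19.5×27) is included at this height (perimeter 93.00 mm); the cylinder at (-3.5, 16) does not reach this height (z outside [15.5, 35]); the cylinder at (10, 10.5) is not intersected at this z (z outside [11, 18.5]); Taking the union: only the 19.5×27 cube is present, so the union is just that shape — boundary = 93.00 mm; (rotated 45° about Z; rotation is an isometry so areas/perimeters/island counts are preserved). So its perimeter = 93.00 mm. Layer 253 (z = 30.36): the cube is absent (z outside [0, 18.5]); the r=2.5 cylinder at (-3.5, 16) gives a regular 12-gon of circumradius 2.5 (constant along its height) (perimeter = 2·12·2.500·sin(180°/12) = 15.53 mm); the cylinder at (10, 10.5) is not intersected at this z (z outside [11, 18.5]); Combining (union): only the r=2.5 cylinder at (-3.5, 16) is present, so the union is just that shape — boundary = 15.53 mm; (whole slice rotated 45° about Z — lengths, areas and connectivity unchanged). So its perimeter = 15.53 mm. Layer 90 is larger (93.00 vs 15.53 mm).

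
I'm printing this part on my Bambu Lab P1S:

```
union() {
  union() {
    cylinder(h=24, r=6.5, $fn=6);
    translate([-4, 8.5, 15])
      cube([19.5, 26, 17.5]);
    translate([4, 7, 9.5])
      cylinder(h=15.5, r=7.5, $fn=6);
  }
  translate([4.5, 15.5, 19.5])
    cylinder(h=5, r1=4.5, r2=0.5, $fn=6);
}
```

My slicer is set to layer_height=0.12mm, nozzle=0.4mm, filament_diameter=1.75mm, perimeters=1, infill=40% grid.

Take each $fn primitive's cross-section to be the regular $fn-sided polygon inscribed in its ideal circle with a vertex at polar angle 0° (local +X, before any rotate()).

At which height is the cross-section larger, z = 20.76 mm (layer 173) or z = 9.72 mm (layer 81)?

layer 173 (z = 20.76 mm)

Layer 173 (z = 20.76): the cylinder: section is a regular 6-gon, circumradius r=6.5 (area = (6/2)·6.500²·sin(360°/6) = 109.77 mm²); the cube at (-4, 8.5) (footprint 19.5×26) is included at this height (area 507.00 mm²); the r=7.5 cylinder at (4, 7) contributes a regular 6-gon of circumradius 7.5 (area = (6/2)·7.500²·sin(360°/6) = 146.14 mm²); Combining (union): the regions partially overlap — summed areas 762.91 mm² minus the doubly-counted overlap 82.40 mm² gives 680.51 mm² — area = 680.51 mm²; the cone at (4.5, 15.5): at t=0.252 of its height the radius interpolates to r₁+(r₂−r₁)t = 3.492, giving a regular 6-gon of that circumradius (area = (6/2)·3.492²·sin(360°/6) = 31.68 mm²); Combining (union): the cone at (4.5, 15.5) lies entirely inside the result so far, so the union is just the result so far — area = 680.51 mm². So its area = 680.51 mm². Layer 81 (z = 9.72): the cylinder: section is a regular 6-gon, circumradius r=6.5 (area = (6/2)·6.500²·sin(360°/6) = 109.77 mm²); the cube at (-4, 8.5) is not intersected at this z (z outside [15, 32.5]); the r=7.5 cylinder at (4, 7) gives a regular 6-gon of circumradius 7.5 (constant along its height) (area = (6/2)·7.500²·sin(360°/6) = 146.14 mm²); Taking the union: the regions partially overlap — summed areas 255.91 mm² minus the doubly-counted overlap 30.53 mm² gives 225.38 mm² — area = 225.38 mm²; the cone at (4.5, 15.5) is not intersected at this z (z outside [19.5, 24.5]); Taking the union: only that combined region is present, so the union is just that shape — area = 225.38 mm². So its area = 225.38 mm². Layer 173 is larger (680.51 vs 225.38 mm²).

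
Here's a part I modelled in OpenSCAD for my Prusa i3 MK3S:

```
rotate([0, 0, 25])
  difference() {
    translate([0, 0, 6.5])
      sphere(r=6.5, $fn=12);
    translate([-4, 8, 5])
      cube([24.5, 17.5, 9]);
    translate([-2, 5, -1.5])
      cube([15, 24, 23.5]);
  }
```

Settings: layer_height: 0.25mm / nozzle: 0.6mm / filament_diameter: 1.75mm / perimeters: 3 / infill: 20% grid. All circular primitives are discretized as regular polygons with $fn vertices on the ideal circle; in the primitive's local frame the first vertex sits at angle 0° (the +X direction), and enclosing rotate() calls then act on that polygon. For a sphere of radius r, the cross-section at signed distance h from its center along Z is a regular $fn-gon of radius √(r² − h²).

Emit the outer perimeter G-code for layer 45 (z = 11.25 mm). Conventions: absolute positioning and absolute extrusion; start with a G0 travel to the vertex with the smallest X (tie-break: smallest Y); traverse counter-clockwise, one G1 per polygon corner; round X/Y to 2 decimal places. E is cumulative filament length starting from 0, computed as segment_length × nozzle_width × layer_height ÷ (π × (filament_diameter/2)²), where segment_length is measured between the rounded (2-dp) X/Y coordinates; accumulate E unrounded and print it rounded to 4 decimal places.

G0 X-4.42 Y0.39 Z11.25
G1 X-4.02 Y-1.88 E0.1437
G1 X-2.54 Y-3.63 E0.2867
G1 X-0.39 Y-4.42 E0.4295
G1 X1.88 Y-4.02 E0.5733
G1 X3.63 Y-2.54 E0.7162
G1 X4.42 Y-0.39 E0.8590
G1 X4.02 Y1.88 E1.0028
G1 X2.54 Y3.63 E1.1457
G1 X0.39 Y4.42 E1.2886
G1 X-1.88 Y4.02 E1.4323
G1 X-3.63 Y2.54 E1.5752
G1 X-4.42 Y0.39 E1.7181

At z = 11.25 mm: the r=6.5 sphere slices to a regular 12-gon of circumradius 4.437 (√(r²−h²) with h=4.75 from center); the 24.5×17.5 cube at (-4, 8) contributes its full rectangle; the cube at (-2, 5) (footprint 15×24) is included at this height; Taking the first minus the rest: starting from the r=6.5 sphere, the 24.5×17.5 cube at (-4, 8) misses the remaining region (no effect); the 15×24 cube at (-2, 5) misses the remaining region (no effect) — 1 connected region; (whole slice rotated 25° about Z — lengths, areas and connectivity unchanged). The outline is a single polygon with 12 vertices. Extrusion per mm of travel: 0.6 × 0.25 / (π × 0.875²) = 0.062363. Accumulating E over each segment gives final E = 1.7181.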